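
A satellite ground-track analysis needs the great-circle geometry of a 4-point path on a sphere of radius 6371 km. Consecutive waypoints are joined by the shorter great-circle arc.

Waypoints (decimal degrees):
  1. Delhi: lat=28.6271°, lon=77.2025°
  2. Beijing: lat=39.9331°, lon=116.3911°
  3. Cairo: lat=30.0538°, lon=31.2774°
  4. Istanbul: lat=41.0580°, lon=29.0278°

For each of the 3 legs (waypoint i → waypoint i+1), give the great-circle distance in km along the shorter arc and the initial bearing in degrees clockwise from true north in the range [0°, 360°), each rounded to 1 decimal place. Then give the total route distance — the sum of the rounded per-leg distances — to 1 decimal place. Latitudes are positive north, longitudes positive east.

Leg 1: dist=3778.7 km, bearing=60.1°
Leg 2: dist=7537.9 km, bearing=291.3°
Leg 3: dist=1240.3 km, bearing=351.2°
Total: 12556.9 km

Leg 1: φ1=0.4996372, φ2=0.6969641, Δφ=0.1973269, Δλ=0.6839701 rad; a=sin²(Δφ/2)+cosφ1·cosφ2·sin²(Δλ/2)=0.0853984136; c=2·atan2(√a, √(1-a))=0.593115739; dist=6371·c=3778.740 ≈ 3778.7 km; running total=3778.7 km
Leg 1 bearing: y=sinΔλ·cosφ2=0.48451832, x=cosφ1·sinφ2-sinφ1·cosφ2·cosΔλ=0.27868278; θ=atan2(y, x)=60.0936° ≈ 60.1°
Leg 2: φ1=0.6969641, φ2=0.5245378, Δφ=-0.1724263, Δλ=-1.4855143 rad; a=sin²(Δφ/2)+cosφ1·cosφ2·sin²(Δλ/2)=0.3109992199; c=2·atan2(√a, √(1-a))=1.183159581; dist=6371·c=7537.910 ≈ 7537.9 km; running total=11316.6 km
Leg 2 bearing: y=sinΔλ·cosφ2=-0.86240983, x=cosφ1·sinφ2-sinφ1·cosφ2·cosΔλ=0.33669586; θ=atan2(y, x)=-68.6737° <0 so +360° → 291.3263° ≈ 291.3°
Leg 3: φ1=0.5245378, φ2=0.7165973, Δφ=0.1920595, Δλ=-0.0392629 rad; a=sin²(Δφ/2)+cosφ1·cosφ2·sin²(Δλ/2)=0.0094449053; c=2·atan2(√a, √(1-a))=0.194677081; dist=6371·c=1240.288 ≈ 1240.3 km; running total=12556.9 km
Leg 3 bearing: y=sinΔλ·cosφ2=-0.02959841, x=cosφ1·sinφ2-sinφ1·cosφ2·cosΔλ=0.19117199; θ=atan2(y, x)=-8.8010° <0 so +360° → 351.1990° ≈ 351.2°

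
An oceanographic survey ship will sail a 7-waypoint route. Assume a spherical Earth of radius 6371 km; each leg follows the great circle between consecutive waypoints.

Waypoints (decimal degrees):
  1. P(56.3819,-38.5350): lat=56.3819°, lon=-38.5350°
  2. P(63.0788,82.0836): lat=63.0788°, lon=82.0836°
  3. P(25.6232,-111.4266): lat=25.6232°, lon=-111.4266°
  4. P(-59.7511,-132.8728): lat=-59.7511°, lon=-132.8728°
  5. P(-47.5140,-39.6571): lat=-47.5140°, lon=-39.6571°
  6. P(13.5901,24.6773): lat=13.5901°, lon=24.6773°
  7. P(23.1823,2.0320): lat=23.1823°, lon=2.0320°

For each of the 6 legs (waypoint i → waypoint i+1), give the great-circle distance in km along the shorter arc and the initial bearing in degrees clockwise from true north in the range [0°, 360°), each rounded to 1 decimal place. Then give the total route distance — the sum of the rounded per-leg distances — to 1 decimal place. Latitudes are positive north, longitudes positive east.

Leg 1: dist=5788.9 km, bearing=29.6°
Leg 2: dist=10079.9 km, bearing=12.2°
Leg 3: dist=9694.0 km, bearing=190.6°
Leg 4: dist=5763.6 km, bearing=120.9°
Leg 5: dist=9298.5 km, bearing=61.8°
Leg 6: dist=2611.9 km, bearing=297.4°
Total: 43236.8 km

Leg 1: φ1=0.9840498, φ2=1.1009327, Δφ=0.1168830, Δλ=2.1051917 rad; a=sin²(Δφ/2)+cosφ1·cosφ2·sin²(Δλ/2)=0.1925862079; c=2·atan2(√a, √(1-a))=0.908628997; dist=6371·c=5788.875 ≈ 5788.9 km; running total=5788.9 km
Leg 1 bearing: y=sinΔλ·cosφ2=0.38963872, x=cosφ1·sinφ2-sinφ1·cosφ2·cosΔλ=0.68568849; θ=atan2(y, x)=29.6072° ≈ 29.6°
Leg 2: φ1=1.1009327, φ2=0.4472092, Δφ=-0.6537235, Δλ=-3.3773901 rad; a=sin²(Δφ/2)+cosφ1·cosφ2·sin²(Δλ/2)=0.5056778988; c=2·atan2(√a, √(1-a))=1.582152368; dist=6371·c=10079.893 ≈ 10079.9 km; running total=15868.8 km
Leg 2 bearing: y=sinΔλ·cosφ2=0.21064384, x=cosφ1·sinφ2-sinφ1·cosφ2·cosΔλ=0.97749691; θ=atan2(y, x)=12.1609° ≈ 12.2°
Leg 3: φ1=0.4472092, φ2=-1.0428534, Δφ=-1.4900626, Δλ=-0.3743068 rad; a=sin²(Δφ/2)+cosφ1·cosφ2·sin²(Δλ/2)=0.4754016744; c=2·atan2(√a, √(1-a))=1.521579809; dist=6371·c=9693.985 ≈ 9694.0 km; running total=25562.8 km
Leg 3 bearing: y=sinΔλ·cosφ2=-0.18418751, x=cosφ1·sinφ2-sinφ1·cosφ2·cosΔλ=-0.98165913; θ=atan2(y, x)=-169.3732° <0 so +360° → 190.6268° ≈ 190.6°
Leg 4: φ1=-1.0428534, φ2=-0.8292757, Δφ=0.2135777, Δλ=1.6269209 rad; a=sin²(Δφ/2)+cosφ1·cosφ2·sin²(Δλ/2)=0.1910249486; c=2·atan2(√a, √(1-a))=0.904663594; dist=6371·c=5763.612 ≈ 5763.6 km; running total=31326.4 km
Leg 4 bearing: y=sinΔλ·cosφ2=0.67434656, x=cosφ1·sinφ2-sinφ1·cosφ2·cosΔλ=-0.40422072; θ=atan2(y, x)=120.9396° ≈ 120.9°
Leg 5: φ1=-0.8292757, φ2=0.2371920, Δφ=1.0664677, Δλ=1.1228471 rad; a=sin²(Δφ/2)+cosφ1·cosφ2·sin²(Δλ/2)=0.4444690469; c=2·atan2(√a, √(1-a))=1.459504824; dist=6371·c=9298.505 ≈ 9298.5 km; running total=40624.9 km
Leg 5 bearing: y=sinΔλ·cosφ2=0.87610124, x=cosφ1·sinφ2-sinφ1·cosφ2·cosΔλ=0.46916082; θ=atan2(y, x)=61.8305° ≈ 61.8°
Leg 6: φ1=0.2371920, φ2=0.4046075, Δφ=0.1674155, Δλ=-0.3952350 rad; a=sin²(Δφ/2)+cosφ1·cosφ2·sin²(Δλ/2)=0.0414330813; c=2·atan2(√a, √(1-a))=0.409967349; dist=6371·c=2611.902 ≈ 2611.9 km; running total=43236.8 km
Leg 6 bearing: y=sinΔλ·cosφ2=-0.35393704, x=cosφ1·sinφ2-sinφ1·cosφ2·cosΔλ=0.18328693; θ=atan2(y, x)=-62.6225° <0 so +360° → 297.3775° ≈ 297.4°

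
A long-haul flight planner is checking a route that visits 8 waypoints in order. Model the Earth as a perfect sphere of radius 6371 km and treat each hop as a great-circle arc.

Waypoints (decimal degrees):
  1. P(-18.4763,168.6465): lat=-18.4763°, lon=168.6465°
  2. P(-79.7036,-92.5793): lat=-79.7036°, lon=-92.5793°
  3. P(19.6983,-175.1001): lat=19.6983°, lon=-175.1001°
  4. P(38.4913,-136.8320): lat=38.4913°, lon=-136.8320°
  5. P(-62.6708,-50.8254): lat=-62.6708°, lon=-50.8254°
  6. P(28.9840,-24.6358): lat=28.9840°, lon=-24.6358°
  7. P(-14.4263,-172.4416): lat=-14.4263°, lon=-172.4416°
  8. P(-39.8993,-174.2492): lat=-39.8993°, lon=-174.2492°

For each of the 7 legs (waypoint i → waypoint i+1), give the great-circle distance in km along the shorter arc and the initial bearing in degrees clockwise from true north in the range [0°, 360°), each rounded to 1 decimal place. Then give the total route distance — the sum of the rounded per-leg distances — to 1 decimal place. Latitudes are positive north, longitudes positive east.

Leg 1: φ1=-0.3224723, φ2=-1.3910902, Δφ=-1.0686180, Δλ=-4.5592503 rad; a=sin²(Δφ/2)+cosφ1·cosφ2·sin²(Δλ/2)=0.3570254635; c=2·atan2(√a, √(1-a))=1.280799616; dist=6371·c=8159.974 ≈ 8160.0 km; running total=8160.0 km
Leg 1 bearing: y=sinΔλ·cosφ2=0.17664863, x=cosφ1·sinφ2-sinφ1·cosφ2·cosΔλ=-0.94182185; θ=atan2(y, x)=169.3770° ≈ 169.4°
Leg 2: φ1=-1.3910902, φ2=0.3438002, Δφ=1.7348904, Δλ=-1.4402597 rad; a=sin²(Δφ/2)+cosφ1·cosφ2·sin²(Δλ/2)=0.6548674131; c=2·atan2(√a, √(1-a))=1.885710458; dist=6371·c=12013.861 ≈ 12013.9 km; running total=20173.9 km
Leg 2 bearing: y=sinΔλ·cosφ2=-0.93347060, x=cosφ1·sinφ2-sinφ1·cosφ2·cosΔλ=0.18082305; θ=atan2(y, x)=-79.0370° <0 so +360° → 280.9630° ≈ 281.0°
Leg 3: φ1=0.3438002, φ2=0.6717999, Δφ=0.3279997, Δλ=0.6679043 rad; a=sin²(Δφ/2)+cosφ1·cosφ2·sin²(Δλ/2)=0.1058276672; c=2·atan2(√a, √(1-a))=0.662682564; dist=6371·c=4221.951 ≈ 4222.0 km; running total=24395.9 km
Leg 3 bearing: y=sinΔλ·cosφ2=0.48476064, x=cosφ1·sinφ2-sinφ1·cosφ2·cosΔλ=0.37884008; θ=atan2(y, x)=51.9924° ≈ 52.0°
Leg 4: φ1=0.6717999, φ2=-1.0938118, Δφ=-1.7656117, Δλ=1.5010983 rad; a=sin²(Δφ/2)+cosφ1·cosφ2·sin²(Δλ/2)=0.7639505159; c=2·atan2(√a, √(1-a))=2.126923596; dist=6371·c=13550.630 ≈ 13550.6 km; running total=37946.5 km
Leg 4 bearing: y=sinΔλ·cosφ2=0.45798770, x=cosφ1·sinφ2-sinφ1·cosφ2·cosΔλ=-0.71523966; θ=atan2(y, x)=147.3674° ≈ 147.4°
Leg 5: φ1=-1.0938118, φ2=0.5058662, Δφ=1.5996780, Δλ=0.4570947 rad; a=sin²(Δφ/2)+cosφ1·cosφ2·sin²(Δλ/2)=0.5350533856; c=2·atan2(√a, √(1-a))=1.640960654; dist=6371·c=10454.560 ≈ 10454.6 km; running total=48401.1 km
Leg 5 bearing: y=sinΔλ·cosφ2=0.38606700, x=cosφ1·sinφ2-sinφ1·cosφ2·cosΔλ=0.91980286; θ=atan2(y, x)=22.7692° ≈ 22.8°
Leg 6: φ1=0.5058662, φ2=-0.2517864, Δφ=-0.7576527, Δλ=-2.5796979 rad; a=sin²(Δφ/2)+cosφ1·cosφ2·sin²(Δλ/2)=0.9188198450; c=2·atan2(√a, √(1-a))=2.563743977; dist=6371·c=16333.613 ≈ 16333.6 km; running total=64734.7 km
Leg 6 bearing: y=sinΔλ·cosφ2=-0.51599114, x=cosφ1·sinφ2-sinφ1·cosφ2·cosΔλ=0.17920070; θ=atan2(y, x)=-70.8482° <0 so +360° → 289.1518° ≈ 289.2°
Leg 7: φ1=-0.2517864, φ2=-0.6963742, Δφ=-0.4445877, Δλ=-0.0315486 rad; a=sin²(Δφ/2)+cosφ1·cosφ2·sin²(Δλ/2)=0.0487908309; c=2·atan2(√a, √(1-a))=0.445446588; dist=6371·c=2837.940 ≈ 2837.9 km; running total=67572.6 km
Leg 7 bearing: y=sinΔλ·cosφ2=-0.02419920, x=cosφ1·sinφ2-sinφ1·cosφ2·cosΔλ=-0.43018082; θ=atan2(y, x)=-176.7803° <0 so +360° → 183.2197° ≈ 183.2°

Leg 1: dist=8160.0 km, bearing=169.4°
Leg 2: dist=12013.9 km, bearing=281.0°
Leg 3: dist=4222.0 km, bearing=52.0°
Leg 4: dist=13550.6 km, bearing=147.4°
Leg 5: dist=10454.6 km, bearing=22.8°
Leg 6: dist=16333.6 km, bearing=289.2°
Leg 7: dist=2837.9 km, bearing=183.2°
Total: 67572.6 km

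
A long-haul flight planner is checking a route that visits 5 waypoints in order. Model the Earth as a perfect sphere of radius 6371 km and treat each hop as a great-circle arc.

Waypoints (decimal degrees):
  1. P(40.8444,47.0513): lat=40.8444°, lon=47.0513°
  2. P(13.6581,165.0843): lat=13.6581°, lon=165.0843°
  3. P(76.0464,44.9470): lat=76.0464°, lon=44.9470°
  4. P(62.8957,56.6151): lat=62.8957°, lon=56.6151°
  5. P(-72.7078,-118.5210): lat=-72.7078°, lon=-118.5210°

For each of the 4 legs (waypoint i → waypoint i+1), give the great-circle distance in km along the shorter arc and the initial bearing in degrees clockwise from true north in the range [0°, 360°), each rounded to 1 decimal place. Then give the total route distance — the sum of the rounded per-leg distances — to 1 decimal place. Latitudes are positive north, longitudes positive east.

Leg 1: φ1=0.7128693, φ2=0.2383788, Δφ=-0.4744904, Δλ=2.0600645 rad; a=sin²(Δφ/2)+cosφ1·cosφ2·sin²(Δλ/2)=0.5955257923; c=2·atan2(√a, √(1-a))=1.763029680; dist=6371·c=11232.262 ≈ 11232.3 km; running total=11232.3 km
Leg 1 bearing: y=sinΔλ·cosφ2=0.85771676, x=cosφ1·sinφ2-sinφ1·cosφ2·cosΔλ=0.47730625; θ=atan2(y, x)=60.9047° ≈ 60.9°
Leg 2: φ1=0.2383788, φ2=1.3272601, Δφ=1.0888812, Δλ=-2.0967914 rad; a=sin²(Δφ/2)+cosφ1·cosφ2·sin²(Δλ/2)=0.4442423800; c=2·atan2(√a, √(1-a))=1.459048656; dist=6371·c=9295.599 ≈ 9295.6 km; running total=20527.9 km
Leg 2 bearing: y=sinΔλ·cosφ2=-0.20854041, x=cosφ1·sinφ2-sinφ1·cosφ2·cosΔλ=0.97163535; θ=atan2(y, x)=-12.1135° <0 so +360° → 347.8865° ≈ 347.9°
Leg 3: φ1=1.3272601, φ2=1.0977371, Δφ=-0.2295230, Δλ=0.2036468 rad; a=sin²(Δφ/2)+cosφ1·cosφ2·sin²(Δλ/2)=0.0142476299; c=2·atan2(√a, √(1-a))=0.239297420; dist=6371·c=1524.564 ≈ 1524.6 km; running total=22052.5 km
Leg 3 bearing: y=sinΔλ·cosφ2=0.09214386, x=cosφ1·sinφ2-sinφ1·cosφ2·cosΔλ=-0.21837594; θ=atan2(y, x)=157.1227° ≈ 157.1°
Leg 4: φ1=1.0977371, φ2=-1.2689905, Δφ=-2.3667276, Δλ=-3.0567016 rad; a=sin²(Δφ/2)+cosφ1·cosφ2·sin²(Δλ/2)=0.9924421212; c=2·atan2(√a, √(1-a))=2.967500765; dist=6371·c=18905.947 ≈ 18905.9 km; running total=40958.4 km
Leg 4 bearing: y=sinΔλ·cosφ2=-0.02520314, x=cosφ1·sinφ2-sinφ1·cosφ2·cosΔλ=-0.17137045; θ=atan2(y, x)=-171.6336° <0 so +360° → 188.3664° ≈ 188.4°

Leg 1: dist=11232.3 km, bearing=60.9°
Leg 2: dist=9295.6 km, bearing=347.9°
Leg 3: dist=1524.6 km, bearing=157.1°
Leg 4: dist=18905.9 km, bearing=188.4°
Total: 40958.4 km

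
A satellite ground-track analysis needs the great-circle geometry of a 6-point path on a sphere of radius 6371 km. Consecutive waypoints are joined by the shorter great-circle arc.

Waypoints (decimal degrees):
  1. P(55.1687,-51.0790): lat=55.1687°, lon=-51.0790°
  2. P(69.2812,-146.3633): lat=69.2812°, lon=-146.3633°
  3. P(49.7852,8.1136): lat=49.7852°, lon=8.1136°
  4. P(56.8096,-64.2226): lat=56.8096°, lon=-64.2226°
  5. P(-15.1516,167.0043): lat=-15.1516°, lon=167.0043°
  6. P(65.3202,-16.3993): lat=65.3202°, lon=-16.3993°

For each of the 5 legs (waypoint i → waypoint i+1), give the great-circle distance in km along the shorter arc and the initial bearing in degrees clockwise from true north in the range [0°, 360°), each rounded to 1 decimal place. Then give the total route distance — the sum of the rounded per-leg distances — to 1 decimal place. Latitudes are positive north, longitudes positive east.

Leg 1: dist=4612.8 km, bearing=327.9°
Leg 2: dist=6611.8 km, bearing=18.8°
Leg 3: dist=4640.1 km, bearing=308.4°
Leg 4: dist=13715.0 km, bearing=295.7°
Leg 5: dist=14430.7 km, bearing=1.8°
Total: 44010.4 km

Leg 1: φ1=0.9628755, φ2=1.2091850, Δφ=0.2463096, Δλ=-1.6630248 rad; a=sin²(Δφ/2)+cosφ1·cosφ2·sin²(Δλ/2)=0.1254288842; c=2·atan2(√a, √(1-a))=0.724030120; dist=6371·c=4612.796 ≈ 4612.8 km; running total=4612.8 km
Leg 1 bearing: y=sinΔλ·cosφ2=-0.35227818, x=cosφ1·sinφ2-sinφ1·cosφ2·cosΔλ=0.56096880; θ=atan2(y, x)=-32.1281° <0 so +360° → 327.8719° ≈ 327.9°
Leg 2: φ1=1.2091850, φ2=0.8689157, Δφ=-0.3402694, Δλ=2.6961305 rad; a=sin²(Δφ/2)+cosφ1·cosφ2·sin²(Δλ/2)=0.2459429421; c=2·atan2(√a, √(1-a))=1.037802559; dist=6371·c=6611.840 ≈ 6611.8 km; running total=11224.6 km
Leg 2 bearing: y=sinΔλ·cosφ2=0.27819655, x=cosφ1·sinφ2-sinφ1·cosφ2·cosΔλ=0.81512375; θ=atan2(y, x)=18.8444° ≈ 18.8°
Leg 3: φ1=0.8689157, φ2=0.9915146, Δφ=0.1225989, Δλ=-1.2625049 rad; a=sin²(Δφ/2)+cosφ1·cosφ2·sin²(Δλ/2)=0.1268527988; c=2·atan2(√a, √(1-a))=0.728318931; dist=6371·c=4640.120 ≈ 4640.1 km; running total=15864.7 km
Leg 3 bearing: y=sinΔλ·cosφ2=-0.52161387, x=cosφ1·sinφ2-sinφ1·cosφ2·cosΔλ=0.41347749; θ=atan2(y, x)=-51.5965° <0 so +360° → 308.4035° ≈ 308.4°
Leg 4: φ1=0.9915146, φ2=-0.2644453, Δφ=-1.2559599, Δλ=4.0356707 rad; a=sin²(Δφ/2)+cosφ1·cosφ2·sin²(Δλ/2)=0.7748161032; c=2·atan2(√a, √(1-a))=2.152720244; dist=6371·c=13714.981 ≈ 13715.0 km; running total=29579.7 km
Leg 4 bearing: y=sinΔλ·cosφ2=-0.75253021, x=cosφ1·sinφ2-sinφ1·cosφ2·cosΔλ=0.36277090; θ=atan2(y, x)=-64.2628° <0 so +360° → 295.7372° ≈ 295.7°
Leg 5: φ1=-0.2644453, φ2=1.1400526, Δφ=1.4044979, Δλ=-3.2009967 rad; a=sin²(Δφ/2)+cosφ1·cosφ2·sin²(Δλ/2)=0.8199098702; c=2·atan2(√a, √(1-a))=2.265060017; dist=6371·c=14430.697 ≈ 14430.7 km; running total=44010.4 km
Leg 5 bearing: y=sinΔλ·cosφ2=0.02478937, x=cosφ1·sinφ2-sinφ1·cosφ2·cosΔλ=0.76812511; θ=atan2(y, x)=1.8484° ≈ 1.8°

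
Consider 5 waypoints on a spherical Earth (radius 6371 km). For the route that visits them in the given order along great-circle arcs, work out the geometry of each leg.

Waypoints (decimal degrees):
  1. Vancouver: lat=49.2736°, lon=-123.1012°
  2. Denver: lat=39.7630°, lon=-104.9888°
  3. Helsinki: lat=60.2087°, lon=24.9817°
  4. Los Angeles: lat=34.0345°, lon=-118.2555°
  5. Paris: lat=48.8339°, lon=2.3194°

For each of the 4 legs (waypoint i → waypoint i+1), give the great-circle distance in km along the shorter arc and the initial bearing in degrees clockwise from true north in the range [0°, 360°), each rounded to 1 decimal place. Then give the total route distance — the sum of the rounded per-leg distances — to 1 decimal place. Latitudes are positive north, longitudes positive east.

Leg 1: φ1=0.8599866, φ2=0.6939953, Δφ=-0.1659913, Δλ=0.3161210 rad; a=sin²(Δφ/2)+cosφ1·cosφ2·sin²(Δλ/2)=0.0192983723; c=2·atan2(√a, √(1-a))=0.278738648; dist=6371·c=1775.844 ≈ 1775.8 km; running total=1775.8 km
Leg 1 bearing: y=sinΔλ·cosφ2=0.23897408, x=cosφ1·sinφ2-sinφ1·cosφ2·cosΔλ=-0.13636411; θ=atan2(y, x)=119.7101° ≈ 119.7°
Leg 2: φ1=0.6939953, φ2=1.0508401, Δφ=0.3568448, Δλ=2.2684132 rad; a=sin²(Δφ/2)+cosφ1·cosφ2·sin²(Δλ/2)=0.3451303493; c=2·atan2(√a, √(1-a))=1.255877489; dist=6371·c=8001.195 ≈ 8001.2 km; running total=9777.0 km
Leg 2 bearing: y=sinΔλ·cosφ2=0.38076758, x=cosφ1·sinφ2-sinφ1·cosφ2·cosΔλ=0.87125060; θ=atan2(y, x)=23.6070° ≈ 23.6°
Leg 3: φ1=1.0508401, φ2=0.5940141, Δφ=-0.4568260, Δλ=-2.4999608 rad; a=sin²(Δφ/2)+cosφ1·cosφ2·sin²(Δλ/2)=0.4220621822; c=2·atan2(√a, √(1-a))=1.414282464; dist=6371·c=9010.394 ≈ 9010.4 km; running total=18787.4 km
Leg 3 bearing: y=sinΔλ·cosφ2=-0.49598035, x=cosφ1·sinφ2-sinφ1·cosφ2·cosΔλ=0.85422847; θ=atan2(y, x)=-30.1402° <0 so +360° → 329.8598° ≈ 329.9°
Leg 4: φ1=0.5940141, φ2=0.8523123, Δφ=0.2582983, Δλ=2.1044290 rad; a=sin²(Δφ/2)+cosφ1·cosφ2·sin²(Δλ/2)=0.4280656563; c=2·atan2(√a, √(1-a))=1.426426655; dist=6371·c=9087.764 ≈ 9087.8 km; running total=27875.2 km
Leg 4 bearing: y=sinΔλ·cosφ2=0.56672515, x=cosφ1·sinφ2-sinφ1·cosφ2·cosΔλ=0.81124867; θ=atan2(y, x)=34.9375° ≈ 34.9°

Leg 1: dist=1775.8 km, bearing=119.7°
Leg 2: dist=8001.2 km, bearing=23.6°
Leg 3: dist=9010.4 km, bearing=329.9°
Leg 4: dist=9087.8 km, bearing=34.9°
Total: 27875.2 km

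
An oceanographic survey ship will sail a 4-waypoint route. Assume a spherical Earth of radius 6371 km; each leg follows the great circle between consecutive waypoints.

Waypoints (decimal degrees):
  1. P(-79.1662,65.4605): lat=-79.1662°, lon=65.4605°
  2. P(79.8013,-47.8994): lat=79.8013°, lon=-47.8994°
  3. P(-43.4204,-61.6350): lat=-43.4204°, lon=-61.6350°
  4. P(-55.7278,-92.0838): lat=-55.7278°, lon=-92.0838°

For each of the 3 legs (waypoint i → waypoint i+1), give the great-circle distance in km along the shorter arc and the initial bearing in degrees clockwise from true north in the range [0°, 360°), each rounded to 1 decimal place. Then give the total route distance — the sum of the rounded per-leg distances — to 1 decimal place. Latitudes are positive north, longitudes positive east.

Leg 1: φ1=-1.3817108, φ2=1.3927954, Δφ=2.7745063, Δλ=-1.9785035 rad; a=sin²(Δφ/2)+cosφ1·cosφ2·sin²(Δλ/2)=0.9899268979; c=2·atan2(√a, √(1-a))=2.940524432; dist=6371·c=18734.081 ≈ 18734.1 km; running total=18734.1 km
Leg 1 bearing: y=sinΔλ·cosφ2=-0.16254902, x=cosφ1·sinφ2-sinφ1·cosφ2·cosΔλ=0.11603601; θ=atan2(y, x)=-54.4788° <0 so +360° → 305.5212° ≈ 305.5°
Leg 2: φ1=1.3927954, φ2=-0.7578289, Δφ=-2.1506244, Δλ=-0.2397314 rad; a=sin²(Δφ/2)+cosφ1·cosφ2·sin²(Δλ/2)=0.7757789965; c=2·atan2(√a, √(1-a))=2.155027205; dist=6371·c=13729.678 ≈ 13729.7 km; running total=32463.8 km
Leg 2 bearing: y=sinΔλ·cosφ2=-0.17246107, x=cosφ1·sinφ2-sinφ1·cosφ2·cosΔλ=-0.81611333; θ=atan2(y, x)=-168.0678° <0 so +360° → 191.9322° ≈ 191.9°
Leg 3: φ1=-0.7578289, φ2=-0.9726336, Δφ=-0.2148047, Δλ=-0.5314318 rad; a=sin²(Δφ/2)+cosφ1·cosφ2·sin²(Δλ/2)=0.0396961448; c=2·atan2(√a, √(1-a))=0.401162404; dist=6371·c=2555.806 ≈ 2555.8 km; running total=35019.6 km
Leg 3 bearing: y=sinΔλ·cosφ2=-0.28537392, x=cosφ1·sinφ2-sinφ1·cosφ2·cosΔλ=-0.26653924; θ=atan2(y, x)=-133.0455° <0 so +360° → 226.9545° ≈ 227.0°

Leg 1: dist=18734.1 km, bearing=305.5°
Leg 2: dist=13729.7 km, bearing=191.9°
Leg 3: dist=2555.8 km, bearing=227.0°
Total: 35019.6 km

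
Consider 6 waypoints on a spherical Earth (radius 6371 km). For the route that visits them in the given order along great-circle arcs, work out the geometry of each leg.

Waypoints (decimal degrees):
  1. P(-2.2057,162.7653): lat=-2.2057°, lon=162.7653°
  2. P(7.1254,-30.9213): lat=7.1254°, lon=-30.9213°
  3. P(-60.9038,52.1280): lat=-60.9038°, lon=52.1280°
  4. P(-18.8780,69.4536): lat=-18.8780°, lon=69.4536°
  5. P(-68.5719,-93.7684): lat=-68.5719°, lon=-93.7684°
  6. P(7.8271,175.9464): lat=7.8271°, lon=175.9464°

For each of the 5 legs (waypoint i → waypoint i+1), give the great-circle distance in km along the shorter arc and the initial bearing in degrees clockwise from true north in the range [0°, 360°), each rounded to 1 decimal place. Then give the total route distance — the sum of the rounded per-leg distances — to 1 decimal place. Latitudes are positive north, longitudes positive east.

Leg 1: dist=18403.1 km, bearing=69.7°
Leg 2: dist=10326.2 km, bearing=151.1°
Leg 3: dist=4868.4 km, bearing=24.0°
Leg 4: dist=10197.3 km, bearing=186.1°
Leg 5: dist=10829.0 km, bearing=272.6°
Total: 54624.0 km

Leg 1: φ1=-0.0384967, φ2=0.1243617, Δφ=0.1628584, Δλ=-3.3804689 rad; a=sin²(Δφ/2)+cosφ1·cosφ2·sin²(Δλ/2)=0.9840802627; c=2·atan2(√a, √(1-a))=2.888571379; dist=6371·c=18403.088 ≈ 18403.1 km; running total=18403.1 km
Leg 1 bearing: y=sinΔλ·cosφ2=0.23478358, x=cosφ1·sinφ2-sinφ1·cosφ2·cosΔλ=0.08684392; θ=atan2(y, x)=69.7011° ≈ 69.7°
Leg 2: φ1=0.1243617, φ2=-1.0629718, Δφ=-1.1873335, Δλ=1.4494837 rad; a=sin²(Δφ/2)+cosφ1·cosφ2·sin²(Δλ/2)=0.5249976965; c=2·atan2(√a, √(1-a))=1.620812571; dist=6371·c=10326.197 ≈ 10326.2 km; running total=28729.3 km
Leg 2 bearing: y=sinΔλ·cosφ2=0.48270360, x=cosφ1·sinφ2-sinφ1·cosφ2·cosΔλ=-0.87435559; θ=atan2(y, x)=151.0983° ≈ 151.1°
Leg 3: φ1=-1.0629718, φ2=-0.3294833, Δφ=0.7334886, Δλ=0.3023888 rad; a=sin²(Δφ/2)+cosφ1·cosφ2·sin²(Δλ/2)=0.1390166072; c=2·atan2(√a, √(1-a))=0.764155734; dist=6371·c=4868.436 ≈ 4868.4 km; running total=33597.7 km
Leg 3 bearing: y=sinΔλ·cosφ2=0.28178260, x=cosφ1·sinφ2-sinφ1·cosφ2·cosΔλ=0.63195137; θ=atan2(y, x)=24.0318° ≈ 24.0°
Leg 4: φ1=-0.3294833, φ2=-1.1968054, Δφ=-0.8673222, Δλ=-2.8487613 rad; a=sin²(Δφ/2)+cosφ1·cosφ2·sin²(Δλ/2)=0.5148887040; c=2·atan2(√a, √(1-a))=1.600578137; dist=6371·c=10197.283 ≈ 10197.3 km; running total=43795.0 km
Leg 4 bearing: y=sinΔλ·cosφ2=-0.10545866, x=cosφ1·sinφ2-sinφ1·cosφ2·cosΔλ=-0.99397775; θ=atan2(y, x)=-173.9437° <0 so +360° → 186.0563° ≈ 186.1°
Leg 5: φ1=-1.1968054, φ2=0.1366087, Δφ=1.3334141, Δλ=4.7074113 rad; a=sin²(Δφ/2)+cosφ1·cosφ2·sin²(Δλ/2)=0.5642861183; c=2·atan2(√a, √(1-a))=1.699725459; dist=6371·c=10828.951 ≈ 10829.0 km; running total=54624.0 km
Leg 5 bearing: y=sinΔλ·cosφ2=-0.99067127, x=cosφ1·sinφ2-sinφ1·cosφ2·cosΔλ=0.04516220; θ=atan2(y, x)=-87.3898° <0 so +360° → 272.6102° ≈ 272.6°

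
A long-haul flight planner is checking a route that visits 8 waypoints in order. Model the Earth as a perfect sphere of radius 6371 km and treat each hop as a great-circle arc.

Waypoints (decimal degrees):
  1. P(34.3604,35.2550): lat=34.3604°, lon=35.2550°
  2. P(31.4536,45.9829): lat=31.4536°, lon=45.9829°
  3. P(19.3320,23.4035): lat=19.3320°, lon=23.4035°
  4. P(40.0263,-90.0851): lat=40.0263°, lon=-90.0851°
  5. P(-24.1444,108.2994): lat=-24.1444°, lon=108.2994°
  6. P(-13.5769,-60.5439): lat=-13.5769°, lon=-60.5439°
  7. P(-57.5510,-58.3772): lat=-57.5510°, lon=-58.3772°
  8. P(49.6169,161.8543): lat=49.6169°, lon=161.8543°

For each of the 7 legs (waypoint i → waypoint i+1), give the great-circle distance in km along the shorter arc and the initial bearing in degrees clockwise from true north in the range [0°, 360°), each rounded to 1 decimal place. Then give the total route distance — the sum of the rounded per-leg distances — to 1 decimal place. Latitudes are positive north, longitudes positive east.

Leg 1: φ1=0.5997021, φ2=0.5489689, Δφ=-0.0507332, Δλ=0.1872372 rad; a=sin²(Δφ/2)+cosφ1·cosφ2·sin²(Δλ/2)=0.0067972948; c=2·atan2(√a, √(1-a))=0.165078792; dist=6371·c=1051.717 ≈ 1051.7 km; running total=1051.7 km
Leg 1 bearing: y=sinΔλ·cosφ2=0.15879348, x=cosφ1·sinφ2-sinφ1·cosφ2·cosΔλ=-0.04229654; θ=atan2(y, x)=104.9151° ≈ 104.9°
Leg 2: φ1=0.5489689, φ2=0.3374071, Δφ=-0.2115618, Δλ=-0.3940849 rad; a=sin²(Δφ/2)+cosφ1·cosφ2·sin²(Δλ/2)=0.0419988512; c=2·atan2(√a, √(1-a))=0.412797072; dist=6371·c=2629.930 ≈ 2629.9 km; running total=3681.6 km
Leg 2 bearing: y=sinΔλ·cosφ2=-0.36231406, x=cosφ1·sinφ2-sinφ1·cosφ2·cosΔλ=-0.17224492; θ=atan2(y, x)=-115.4265° <0 so +360° → 244.5735° ≈ 244.6°
Leg 3: φ1=0.3374071, φ2=0.6985907, Δφ=0.3611837, Δλ=-1.9807497 rad; a=sin²(Δφ/2)+cosφ1·cosφ2·sin²(Δλ/2)=0.5375439572; c=2·atan2(√a, √(1-a))=1.645954981; dist=6371·c=10486.379 ≈ 10486.4 km; running total=14168.0 km
Leg 3 bearing: y=sinΔλ·cosφ2=-0.70229886, x=cosφ1·sinφ2-sinφ1·cosφ2·cosΔλ=0.70791110; θ=atan2(y, x)=-44.7720° <0 so +360° → 315.2280° ≈ 315.2°
Leg 4: φ1=0.6985907, φ2=-0.4213993, Δφ=-1.1199900, Δλ=3.4624627 rad; a=sin²(Δφ/2)+cosφ1·cosφ2·sin²(Δλ/2)=0.9630820356; c=2·atan2(√a, √(1-a))=2.754907046; dist=6371·c=17551.513 ≈ 17551.5 km; running total=31719.5 km
Leg 4 bearing: y=sinΔλ·cosφ2=-0.28780101, x=cosφ1·sinφ2-sinφ1·cosφ2·cosΔλ=0.24370205; θ=atan2(y, x)=-49.7430° <0 so +360° → 310.2570° ≈ 310.3°
Leg 5: φ1=-0.4213993, φ2=-0.2369616, Δφ=0.1844377, Δλ=-2.9468715 rad; a=sin²(Δφ/2)+cosφ1·cosφ2·sin²(Δλ/2)=0.8871164892; c=2·atan2(√a, √(1-a))=2.456298607; dist=6371·c=15649.078 ≈ 15649.1 km; running total=47368.6 km
Leg 5 bearing: y=sinΔλ·cosφ2=-0.18808594, x=cosφ1·sinφ2-sinφ1·cosφ2·cosΔλ=-0.60430702; θ=atan2(y, x)=-162.7116° <0 so +360° → 197.2884° ≈ 197.3°
Leg 6: φ1=-0.2369616, φ2=-1.0044544, Δφ=-0.7674928, Δλ=0.0378160 rad; a=sin²(Δφ/2)+cosφ1·cosφ2·sin²(Δλ/2)=0.1403595706; c=2·atan2(√a, √(1-a))=0.768029717; dist=6371·c=4893.117 ≈ 4893.1 km; running total=52261.7 km
Leg 6 bearing: y=sinΔλ·cosφ2=0.02028532, x=cosφ1·sinφ2-sinφ1·cosφ2·cosΔλ=-0.69442318; θ=atan2(y, x)=178.3268° ≈ 178.3°
Leg 7: φ1=-1.0044544, φ2=0.8659783, Δφ=1.8704327, Δλ=3.8437648 rad; a=sin²(Δφ/2)+cosφ1·cosφ2·sin²(Δλ/2)=0.9540965649; c=2·atan2(√a, √(1-a))=2.709743003; dist=6371·c=17263.773 ≈ 17263.8 km; running total=69525.5 km
Leg 7 bearing: y=sinΔλ·cosφ2=-0.41846097, x=cosφ1·sinφ2-sinφ1·cosφ2·cosΔλ=-0.00869804; θ=atan2(y, x)=-91.1908° <0 so +360° → 268.8092° ≈ 268.8°

Leg 1: dist=1051.7 km, bearing=104.9°
Leg 2: dist=2629.9 km, bearing=244.6°
Leg 3: dist=10486.4 km, bearing=315.2°
Leg 4: dist=17551.5 km, bearing=310.3°
Leg 5: dist=15649.1 km, bearing=197.3°
Leg 6: dist=4893.1 km, bearing=178.3°
Leg 7: dist=17263.8 km, bearing=268.8°
Total: 69525.5 km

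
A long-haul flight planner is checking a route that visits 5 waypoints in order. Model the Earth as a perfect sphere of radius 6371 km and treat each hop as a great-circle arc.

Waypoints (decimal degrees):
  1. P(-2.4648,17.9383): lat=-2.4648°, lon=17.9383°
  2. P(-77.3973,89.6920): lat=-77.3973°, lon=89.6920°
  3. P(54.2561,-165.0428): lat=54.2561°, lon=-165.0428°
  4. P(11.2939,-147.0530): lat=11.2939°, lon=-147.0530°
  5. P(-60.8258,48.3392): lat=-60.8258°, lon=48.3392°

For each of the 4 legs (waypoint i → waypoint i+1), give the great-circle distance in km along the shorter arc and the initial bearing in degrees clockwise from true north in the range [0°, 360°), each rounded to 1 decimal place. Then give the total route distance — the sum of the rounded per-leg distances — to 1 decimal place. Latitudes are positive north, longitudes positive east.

Leg 1: φ1=-0.0430189, φ2=-1.3508377, Δφ=-1.3078188, Δλ=1.2523383 rad; a=sin²(Δφ/2)+cosφ1·cosφ2·sin²(Δλ/2)=0.4448890817; c=2·atan2(√a, √(1-a))=1.460350083; dist=6371·c=9303.890 ≈ 9303.9 km; running total=9303.9 km
Leg 1 bearing: y=sinΔλ·cosφ2=0.20721853, x=cosφ1·sinφ2-sinφ1·cosφ2·cosΔλ=-0.97206565; θ=atan2(y, x)=167.9662° ≈ 168.0°
Leg 2: φ1=-1.3508377, φ2=0.9469476, Δφ=2.2977853, Δλ=-4.4459610 rad; a=sin²(Δφ/2)+cosφ1·cosφ2·sin²(Δλ/2)=0.9128195483; c=2·atan2(√a, √(1-a))=2.542130341; dist=6371·c=16195.912 ≈ 16195.9 km; running total=25499.8 km
Leg 2 bearing: y=sinΔλ·cosφ2=0.56355252, x=cosφ1·sinφ2-sinφ1·cosφ2·cosΔλ=0.02699324; θ=atan2(y, x)=87.2577° ≈ 87.3°
Leg 3: φ1=0.9469476, φ2=0.1971157, Δφ=-0.7498318, Δλ=0.3139812 rad; a=sin²(Δφ/2)+cosφ1·cosφ2·sin²(Δλ/2)=0.1481011749; c=2·atan2(√a, √(1-a))=0.790067099; dist=6371·c=5033.517 ≈ 5033.5 km; running total=30533.3 km
Leg 3 bearing: y=sinΔλ·cosφ2=0.30286700, x=cosφ1·sinφ2-sinφ1·cosφ2·cosΔλ=-0.64260442; θ=atan2(y, x)=154.7649° ≈ 154.8°
Leg 4: φ1=0.1971157, φ2=-1.0616105, Δφ=-1.2587262, Δλ=3.4102372 rad; a=sin²(Δφ/2)+cosφ1·cosφ2·sin²(Δλ/2)=0.8159392475; c=2·atan2(√a, √(1-a))=2.254770805; dist=6371·c=14365.145 ≈ 14365.1 km; running total=44898.4 km
Leg 4 bearing: y=sinΔλ·cosφ2=-0.12938574, x=cosφ1·sinφ2-sinφ1·cosφ2·cosΔλ=-0.76419166; θ=atan2(y, x)=-170.3903° <0 so +360° → 189.6097° ≈ 189.6°

Leg 1: dist=9303.9 km, bearing=168.0°
Leg 2: dist=16195.9 km, bearing=87.3°
Leg 3: dist=5033.5 km, bearing=154.8°
Leg 4: dist=14365.1 km, bearing=189.6°
Total: 44898.4 km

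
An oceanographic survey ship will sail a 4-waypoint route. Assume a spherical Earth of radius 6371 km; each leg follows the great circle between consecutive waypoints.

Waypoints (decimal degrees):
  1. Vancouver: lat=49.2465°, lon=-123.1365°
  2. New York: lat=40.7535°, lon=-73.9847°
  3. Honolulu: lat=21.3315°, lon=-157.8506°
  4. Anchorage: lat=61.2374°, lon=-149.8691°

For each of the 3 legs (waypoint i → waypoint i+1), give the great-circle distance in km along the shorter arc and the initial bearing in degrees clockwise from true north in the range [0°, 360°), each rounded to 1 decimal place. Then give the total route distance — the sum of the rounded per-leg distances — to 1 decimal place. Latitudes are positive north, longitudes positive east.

Leg 1: dist=3905.1 km, bearing=84.9°
Leg 2: dist=7980.2 km, bearing=282.8°
Leg 3: dist=4480.3 km, bearing=5.9°
Total: 16365.6 km

Leg 1: φ1=0.8595136, φ2=0.7112828, Δφ=-0.1482308, Δλ=0.8578607 rad; a=sin²(Δφ/2)+cosφ1·cosφ2·sin²(Δλ/2)=0.0910203348; c=2·atan2(√a, √(1-a))=0.612941594; dist=6371·c=3905.051 ≈ 3905.1 km; running total=3905.1 km
Leg 1 bearing: y=sinΔλ·cosφ2=0.57302616, x=cosφ1·sinφ2-sinφ1·cosφ2·cosΔλ=0.05082872; θ=atan2(y, x)=84.9310° ≈ 84.9°
Leg 2: φ1=0.7112828, φ2=0.3723049, Δφ=-0.3389778, Δλ=-1.4637361 rad; a=sin²(Δφ/2)+cosφ1·cosφ2·sin²(Δλ/2)=0.3435662879; c=2·atan2(√a, √(1-a))=1.252585802; dist=6371·c=7980.224 ≈ 7980.2 km; running total=11885.3 km
Leg 2 bearing: y=sinΔλ·cosφ2=-0.92615815, x=cosφ1·sinφ2-sinφ1·cosφ2·cosΔλ=0.21058267; θ=atan2(y, x)=-77.1903° <0 so +360° → 282.8097° ≈ 282.8°
Leg 3: φ1=0.3723049, φ2=1.0687943, Δφ=0.6964893, Δλ=0.1393035 rad; a=sin²(Δφ/2)+cosφ1·cosφ2·sin²(Δλ/2)=0.1186213993; c=2·atan2(√a, √(1-a))=0.703230273; dist=6371·c=4480.280 ≈ 4480.3 km; running total=16365.6 km
Leg 3 bearing: y=sinΔλ·cosφ2=0.06681367, x=cosφ1·sinφ2-sinφ1·cosφ2·cosΔλ=0.64322421; θ=atan2(y, x)=5.9302° ≈ 5.9°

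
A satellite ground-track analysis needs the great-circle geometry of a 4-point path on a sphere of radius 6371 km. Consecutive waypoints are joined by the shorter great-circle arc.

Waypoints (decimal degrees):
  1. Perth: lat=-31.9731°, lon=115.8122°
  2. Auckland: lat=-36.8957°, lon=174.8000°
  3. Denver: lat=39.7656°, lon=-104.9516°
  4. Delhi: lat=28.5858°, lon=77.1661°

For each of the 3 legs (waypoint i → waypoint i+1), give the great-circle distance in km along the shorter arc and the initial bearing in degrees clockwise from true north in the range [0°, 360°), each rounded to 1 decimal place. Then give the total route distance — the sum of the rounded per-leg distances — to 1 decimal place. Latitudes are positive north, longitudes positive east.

Leg 1: dist=5351.9 km, bearing=113.0°
Leg 2: dist=11814.9 km, bearing=52.1°
Leg 3: dist=12411.6 km, bearing=358.0°
Total: 29578.4 km

Leg 1: φ1=-0.5580359, φ2=-0.6439514, Δφ=-0.0859156, Δλ=1.0295313 rad; a=sin²(Δφ/2)+cosφ1·cosφ2·sin²(Δλ/2)=0.1662833932; c=2·atan2(√a, √(1-a))=0.840039766; dist=6371·c=5351.893 ≈ 5351.9 km; running total=5351.9 km
Leg 1 bearing: y=sinΔλ·cosφ2=0.68541444, x=cosφ1·sinφ2-sinφ1·cosφ2·cosΔλ=-0.29110126; θ=atan2(y, x)=113.0113° ≈ 113.0°
Leg 2: φ1=-0.6439514, φ2=0.6940406, Δφ=1.3379921, Δλ=-4.8825865 rad; a=sin²(Δφ/2)+cosφ1·cosφ2·sin²(Δλ/2)=0.6399494318; c=2·atan2(√a, √(1-a))=1.854485087; dist=6371·c=11814.924 ≈ 11814.9 km; running total=17166.8 km
Leg 2 bearing: y=sinΔλ·cosφ2=0.75756148, x=cosφ1·sinφ2-sinφ1·cosφ2·cosΔλ=0.58970945; θ=atan2(y, x)=52.1017° ≈ 52.1°
Leg 3: φ1=0.6940406, φ2=0.4989163, Δφ=-0.1951243, Δλ=3.1785535 rad; a=sin²(Δφ/2)+cosφ1·cosφ2·sin²(Δλ/2)=0.6842260493; c=2·atan2(√a, √(1-a))=1.948139754; dist=6371·c=12411.598 ≈ 12411.6 km; running total=29578.4 km
Leg 3 bearing: y=sinΔλ·cosφ2=-0.03244798, x=cosφ1·sinφ2-sinφ1·cosφ2·cosΔλ=0.92908029; θ=atan2(y, x)=-2.0002° <0 so +360° → 357.9998° ≈ 358.0°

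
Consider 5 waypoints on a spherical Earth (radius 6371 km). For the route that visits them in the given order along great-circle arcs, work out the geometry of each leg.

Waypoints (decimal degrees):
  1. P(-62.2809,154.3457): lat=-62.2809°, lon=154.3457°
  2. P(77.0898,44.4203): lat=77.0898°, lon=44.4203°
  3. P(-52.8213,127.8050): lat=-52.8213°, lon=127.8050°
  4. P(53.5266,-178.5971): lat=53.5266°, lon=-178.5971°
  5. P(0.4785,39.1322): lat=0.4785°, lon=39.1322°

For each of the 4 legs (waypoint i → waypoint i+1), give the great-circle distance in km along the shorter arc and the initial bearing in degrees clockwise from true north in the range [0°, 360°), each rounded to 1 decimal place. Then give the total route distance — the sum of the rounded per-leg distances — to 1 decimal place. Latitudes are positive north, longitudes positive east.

Leg 1: φ1=-1.0870068, φ2=1.3454708, Δφ=2.4324776, Δλ=-1.9185602 rad; a=sin²(Δφ/2)+cosφ1·cosφ2·sin²(Δλ/2)=0.9491387569; c=2·atan2(√a, √(1-a))=2.686630168; dist=6371·c=17116.521 ≈ 17116.5 km; running total=17116.5 km
Leg 1 bearing: y=sinΔλ·cosφ2=-0.21004886, x=cosφ1·sinφ2-sinφ1·cosφ2·cosΔλ=0.38597537; θ=atan2(y, x)=-28.5552° <0 so +360° → 331.4448° ≈ 331.4°
Leg 2: φ1=1.3454708, φ2=-0.9219056, Δφ=-2.2673764, Δλ=1.4553376 rad; a=sin²(Δφ/2)+cosφ1·cosφ2·sin²(Δλ/2)=0.8805298465; c=2·atan2(√a, √(1-a))=2.435741490; dist=6371·c=15518.109 ≈ 15518.1 km; running total=32634.6 km
Leg 2 bearing: y=sinΔλ·cosφ2=0.60027953, x=cosφ1·sinφ2-sinφ1·cosφ2·cosΔλ=-0.24587116; θ=atan2(y, x)=112.2737° ≈ 112.3°
Leg 3: φ1=-0.9219056, φ2=0.9342154, Δφ=1.8561210, Δλ=-5.3477255 rad; a=sin²(Δφ/2)+cosφ1·cosφ2·sin²(Δλ/2)=0.7137567917; c=2·atan2(√a, √(1-a))=2.012536876; dist=6371·c=12821.872 ≈ 12821.9 km; running total=45456.5 km
Leg 3 bearing: y=sinΔλ·cosφ2=0.47845581, x=cosφ1·sinφ2-sinφ1·cosφ2·cosΔλ=0.76701511; θ=atan2(y, x)=31.9555° ≈ 32.0°
Leg 4: φ1=0.9342154, φ2=0.0083514, Δφ=-0.9258640, Δλ=3.8000932 rad; a=sin²(Δφ/2)+cosφ1·cosφ2·sin²(Δλ/2)=0.7317122703; c=2·atan2(√a, √(1-a))=2.052652213; dist=6371·c=13077.447 ≈ 13077.4 km; running total=58533.9 km
Leg 4 bearing: y=sinΔλ·cosφ2=-0.61191024, x=cosφ1·sinφ2-sinφ1·cosφ2·cosΔλ=0.64093959; θ=atan2(y, x)=-43.6727° <0 so +360° → 316.3273° ≈ 316.3°

Leg 1: dist=17116.5 km, bearing=331.4°
Leg 2: dist=15518.1 km, bearing=112.3°
Leg 3: dist=12821.9 km, bearing=32.0°
Leg 4: dist=13077.4 km, bearing=316.3°
Total: 58533.9 km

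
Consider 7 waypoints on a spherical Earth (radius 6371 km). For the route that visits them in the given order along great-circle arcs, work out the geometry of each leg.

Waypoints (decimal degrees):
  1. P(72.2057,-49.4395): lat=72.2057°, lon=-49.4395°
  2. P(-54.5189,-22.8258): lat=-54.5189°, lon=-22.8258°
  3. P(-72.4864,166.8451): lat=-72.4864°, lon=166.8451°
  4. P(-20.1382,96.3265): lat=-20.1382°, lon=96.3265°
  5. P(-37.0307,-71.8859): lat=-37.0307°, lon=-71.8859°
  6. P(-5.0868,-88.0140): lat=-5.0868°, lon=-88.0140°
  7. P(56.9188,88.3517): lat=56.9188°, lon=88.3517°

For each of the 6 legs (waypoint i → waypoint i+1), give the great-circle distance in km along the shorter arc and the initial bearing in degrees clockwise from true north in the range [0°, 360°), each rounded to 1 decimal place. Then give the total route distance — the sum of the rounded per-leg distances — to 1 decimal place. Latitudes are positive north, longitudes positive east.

Leg 1: φ1=1.2602272, φ2=-0.9515343, Δφ=-2.2117615, Δλ=0.4644967 rad; a=sin²(Δφ/2)+cosφ1·cosφ2·sin²(Δλ/2)=0.8083816834; c=2·atan2(√a, √(1-a))=2.235420528; dist=6371·c=14241.864 ≈ 14241.9 km; running total=14241.9 km
Leg 1 bearing: y=sinΔλ·cosφ2=0.26001886, x=cosφ1·sinφ2-sinφ1·cosφ2·cosΔλ=-0.74296241; θ=atan2(y, x)=160.7112° ≈ 160.7°
Leg 2: φ1=-0.9515343, φ2=-1.2651263, Δφ=-0.3135920, Δλ=3.3103817 rad; a=sin²(Δφ/2)+cosφ1·cosφ2·sin²(Δλ/2)=0.1978144171; c=2·atan2(√a, √(1-a))=0.921819992; dist=6371·c=5872.915 ≈ 5872.9 km; running total=20114.8 km
Leg 2 bearing: y=sinΔλ·cosφ2=-0.05055321, x=cosφ1·sinφ2-sinφ1·cosφ2·cosΔλ=-0.79509739; θ=atan2(y, x)=-176.3620° <0 so +360° → 183.6380° ≈ 183.6°
Leg 3: φ1=-1.2651263, φ2=-0.3514779, Δφ=0.9136484, Δλ=-1.2307818 rad; a=sin²(Δφ/2)+cosφ1·cosφ2·sin²(Δλ/2)=0.2887239532; c=2·atan2(√a, √(1-a))=1.134537021; dist=6371·c=7228.135 ≈ 7228.1 km; running total=27342.9 km
Leg 3 bearing: y=sinΔλ·cosφ2=-0.88511472, x=cosφ1·sinφ2-sinφ1·cosφ2·cosΔλ=0.19499143; θ=atan2(y, x)=-77.5761° <0 so +360° → 282.4239° ≈ 282.4°
Leg 4: φ1=-0.3514779, φ2=-0.6463076, Δφ=-0.2948297, Δλ=-2.9358602 rad; a=sin²(Δφ/2)+cosφ1·cosφ2·sin²(Δλ/2)=0.7631792402; c=2·atan2(√a, √(1-a))=2.125108370; dist=6371·c=13539.065 ≈ 13539.1 km; running total=40882.0 km
Leg 4 bearing: y=sinΔλ·cosφ2=-0.16308272, x=cosφ1·sinφ2-sinφ1·cosφ2·cosΔλ=-0.83447635; θ=atan2(y, x)=-168.9420° <0 so +360° → 191.0580° ≈ 191.1°
Leg 5: φ1=-0.6463076, φ2=-0.0887814, Δφ=0.5575262, Δλ=-0.2814884 rad; a=sin²(Δφ/2)+cosφ1·cosφ2·sin²(Δλ/2)=0.0913644413; c=2·atan2(√a, √(1-a))=0.614136897; dist=6371·c=3912.666 ≈ 3912.7 km; running total=44794.7 km
Leg 5 bearing: y=sinΔλ·cosφ2=-0.27669177, x=cosφ1·sinφ2-sinφ1·cosφ2·cosΔλ=0.50547956; θ=atan2(y, x)=-28.6956° <0 so +360° → 331.3044° ≈ 331.3°
Leg 6: φ1=-0.0887814, φ2=0.9934205, Δφ=1.0822019, Δλ=3.0781622 rad; a=sin²(Δφ/2)+cosφ1·cosφ2·sin²(Δλ/2)=0.8084380184; c=2·atan2(√a, √(1-a))=2.235563673; dist=6371·c=14242.776 ≈ 14242.8 km; running total=59037.5 km
Leg 6 bearing: y=sinΔλ·cosφ2=0.03459887, x=cosφ1·sinφ2-sinφ1·cosφ2·cosΔλ=0.78629948; θ=atan2(y, x)=2.5195° ≈ 2.5°

Leg 1: dist=14241.9 km, bearing=160.7°
Leg 2: dist=5872.9 km, bearing=183.6°
Leg 3: dist=7228.1 km, bearing=282.4°
Leg 4: dist=13539.1 km, bearing=191.1°
Leg 5: dist=3912.7 km, bearing=331.3°
Leg 6: dist=14242.8 km, bearing=2.5°
Total: 59037.5 km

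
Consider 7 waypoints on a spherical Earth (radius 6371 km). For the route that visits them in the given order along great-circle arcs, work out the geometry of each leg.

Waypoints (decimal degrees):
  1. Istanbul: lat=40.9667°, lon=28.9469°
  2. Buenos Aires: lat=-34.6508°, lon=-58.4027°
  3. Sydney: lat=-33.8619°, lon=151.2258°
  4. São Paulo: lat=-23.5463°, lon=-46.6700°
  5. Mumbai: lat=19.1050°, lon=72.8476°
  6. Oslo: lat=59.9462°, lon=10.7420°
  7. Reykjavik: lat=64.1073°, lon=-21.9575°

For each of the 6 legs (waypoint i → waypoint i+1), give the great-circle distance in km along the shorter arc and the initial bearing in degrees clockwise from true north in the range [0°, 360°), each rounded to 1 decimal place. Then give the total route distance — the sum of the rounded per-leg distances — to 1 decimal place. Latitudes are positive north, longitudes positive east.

Leg 1: dist=12245.2 km, bearing=241.1°
Leg 2: dist=11795.6 km, bearing=205.3°
Leg 3: dist=13356.8 km, bearing=161.0°
Leg 4: dist=13775.5 km, bearing=82.1°
Leg 5: dist=6637.1 km, bearing=329.2°
Leg 6: dist=1745.5 km, bearing=299.3°
Total: 59555.7 km

Leg 1: φ1=0.7150038, φ2=-0.6047705, Δφ=-1.3197743, Δλ=-1.5245381 rad; a=sin²(Δφ/2)+cosφ1·cosφ2·sin²(Δλ/2)=0.6720223040; c=2·atan2(√a, √(1-a))=1.922017414; dist=6371·c=12245.173 ≈ 12245.2 km; running total=12245.2 km
Leg 1 bearing: y=sinΔλ·cosφ2=-0.82175259, x=cosφ1·sinφ2-sinφ1·cosφ2·cosΔλ=-0.45426422; θ=atan2(y, x)=-118.9338° <0 so +360° → 241.0662° ≈ 241.1°
Leg 2: φ1=-0.6047705, φ2=-0.5910016, Δφ=0.0137689, Δλ=3.6587075 rad; a=sin²(Δφ/2)+cosφ1·cosφ2·sin²(Δλ/2)=0.6384895248; c=2·atan2(√a, √(1-a))=1.851445050; dist=6371·c=11795.556 ≈ 11795.6 km; running total=24040.8 km
Leg 2 bearing: y=sinΔλ·cosφ2=-0.41052001, x=cosφ1·sinφ2-sinφ1·cosφ2·cosΔλ=-0.86876690; θ=atan2(y, x)=-154.7078° <0 so +360° → 205.2922° ≈ 205.3°
Leg 3: φ1=-0.5910016, φ2=-0.4109605, Δφ=0.1800412, Δλ=-3.4539333 rad; a=sin²(Δφ/2)+cosφ1·cosφ2·sin²(Δλ/2)=0.7509094627; c=2·atan2(√a, √(1-a))=2.096496693; dist=6371·c=13356.780 ≈ 13356.8 km; running total=37397.6 km
Leg 3 bearing: y=sinΔλ·cosφ2=0.28170140, x=cosφ1·sinφ2-sinφ1·cosφ2·cosΔλ=-0.81781543; θ=atan2(y, x)=160.9934° ≈ 161.0°
Leg 4: φ1=-0.4109605, φ2=0.3334452, Δφ=0.7444056, Δλ=2.0859756 rad; a=sin²(Δφ/2)+cosφ1·cosφ2·sin²(Δλ/2)=0.7787718678; c=2·atan2(√a, √(1-a))=2.162220348; dist=6371·c=13775.506 ≈ 13775.5 km; running total=51173.1 km
Leg 4 bearing: y=sinΔλ·cosφ2=0.82227384, x=cosφ1·sinφ2-sinφ1·cosφ2·cosΔλ=0.11406450; θ=atan2(y, x)=82.1024° ≈ 82.1°
Leg 5: φ1=0.3334452, φ2=1.0462586, Δφ=0.7128134, Δλ=-1.0839472 rad; a=sin²(Δφ/2)+cosφ1·cosφ2·sin²(Δλ/2)=0.2476532902; c=2·atan2(√a, √(1-a))=1.041769525; dist=6371·c=6637.114 ≈ 6637.1 km; running total=57810.2 km
Leg 5 bearing: y=sinΔλ·cosφ2=-0.44262419, x=cosφ1·sinφ2-sinφ1·cosφ2·cosΔλ=0.74119389; θ=atan2(y, x)=-30.8447° <0 so +360° → 329.1553° ≈ 329.2°
Leg 6: φ1=1.0462586, φ2=1.1188835, Δφ=0.0726249, Δλ=-0.5707139 rad; a=sin²(Δφ/2)+cosφ1·cosφ2·sin²(Δλ/2)=0.0186481838; c=2·atan2(√a, √(1-a))=0.273972765; dist=6371·c=1745.480 ≈ 1745.5 km; running total=59555.7 km
Leg 6 bearing: y=sinΔλ·cosφ2=-0.23591281, x=cosφ1·sinφ2-sinφ1·cosφ2·cosΔλ=0.13246457; θ=atan2(y, x)=-60.6859° <0 so +360° → 299.3141° ≈ 299.3°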